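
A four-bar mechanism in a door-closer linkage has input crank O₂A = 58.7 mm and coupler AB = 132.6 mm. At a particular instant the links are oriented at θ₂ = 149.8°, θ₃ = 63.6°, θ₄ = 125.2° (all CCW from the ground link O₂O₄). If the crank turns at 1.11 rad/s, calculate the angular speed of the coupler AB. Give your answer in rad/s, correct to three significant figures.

0.233

ω₂ = 1.11 rad/s
Differentiating the loop-closure r₂e^{iθ₂}+r₃e^{iθ₃}=r₁+r₄e^{iθ₄} gives r₂ω₂e^{iθ₂}+r₃ω₃e^{iθ₃}=r₄ω₄e^{iθ₄}.
Eliminating the other unknown: ω₃ = r₂ω₂ sin(θ₄−θ₂) / [r₃ sin(θ₃−θ₄)].
Numerator sine = -0.41628; denominator sine = -0.87965.
Result = 0.0587·1.11·(-0.41628) / (0.1326·(-0.87965)) = +0.23254 rad/s; magnitude 0.23254 rad/s.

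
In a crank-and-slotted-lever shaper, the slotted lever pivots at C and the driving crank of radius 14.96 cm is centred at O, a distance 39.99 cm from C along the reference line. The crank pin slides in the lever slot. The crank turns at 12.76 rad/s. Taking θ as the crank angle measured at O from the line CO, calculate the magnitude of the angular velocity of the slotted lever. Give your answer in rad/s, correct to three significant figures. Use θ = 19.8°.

ω = 12.76 rad/s
Crank pin A relative to C: A = (d + r cosθ, r sinθ); lever angle φ = atan2(r sinθ, d + r cosθ).
Differentiating tanφ: φ̇ = rω(d cosθ + r)/(d² + r² + 2dr cosθ).
d² + r² + 2dr cosθ = |CA|² = 0.294877 m²;  d cosθ + r = +0.52586 m.
|ω_lever| = |0.1496·12.76·+0.52586| / 0.294877 = 3.4042 rad/s.

3.40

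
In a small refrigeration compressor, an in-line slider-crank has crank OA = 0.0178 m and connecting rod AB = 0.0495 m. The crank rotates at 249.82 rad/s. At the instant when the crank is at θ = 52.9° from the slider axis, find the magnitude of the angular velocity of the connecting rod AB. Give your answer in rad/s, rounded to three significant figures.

56.6

ω = 249.8 rad/s
The rod makes angle φ with the slider axis where L sinφ = r sinθ; differentiating, L cosφ·φ̇ = r ω cosθ.
L cosφ = √(L² − r² sin²θ) = 0.04742 m.
|ω_rod| = r ω |cosθ| / √(L² − r² sin²θ) = 0.0178·249.8·0.60321/0.04742 = 56.565 rad/s.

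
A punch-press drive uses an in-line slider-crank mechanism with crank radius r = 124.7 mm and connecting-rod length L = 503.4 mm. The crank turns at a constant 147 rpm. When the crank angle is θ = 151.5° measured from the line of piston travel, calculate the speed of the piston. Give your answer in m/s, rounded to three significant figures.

0.715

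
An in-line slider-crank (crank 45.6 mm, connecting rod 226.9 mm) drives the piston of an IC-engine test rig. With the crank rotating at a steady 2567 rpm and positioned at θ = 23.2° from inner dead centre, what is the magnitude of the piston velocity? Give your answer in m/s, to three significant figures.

5.72

ω = 2π·2567/60 = 268.8 rad/s
For an in-line slider-crank, x = r cosθ + √(L² − r² sin²θ), so v = −rω sinθ·[1 + r cosθ/√(L² − r² sin²θ)].
With r = 0.0456 m, L = 0.2269 m, θ = 23.2°: √(L² − r² sin²θ) = 0.22619 m.
v = −0.0456·268.8·0.39394·[1 + 0.0456·0.91914/0.22619] = -5.7237 m/s.
|v| = 5.7237 m/s.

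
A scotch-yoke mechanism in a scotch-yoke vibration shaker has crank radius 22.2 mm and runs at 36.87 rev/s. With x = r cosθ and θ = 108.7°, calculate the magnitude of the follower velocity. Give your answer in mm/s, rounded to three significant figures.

4870

ω = 231.7 rad/s (from 36.87 rev/s).
x = r cosθ ⇒ ẋ = −rω sinθ.
|v| = rω|sinθ| = 0.0222·231.7·|sin 108.7°| = 4.8714 m/s = 4871.4 mm/s.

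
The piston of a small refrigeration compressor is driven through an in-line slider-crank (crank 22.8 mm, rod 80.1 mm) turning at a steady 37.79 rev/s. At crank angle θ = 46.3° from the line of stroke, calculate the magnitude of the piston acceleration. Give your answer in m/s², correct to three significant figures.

ω = 2π·37.8 = 237.4 rad/s
x(θ) = r cosθ + √(L² − r² sin²θ); with ω constant, a = ω²·d²x/dθ².
d²x/dθ² = −r cosθ − r²(cos2θ)/√u − r⁴ sin²2θ/(4u^{3/2}),  u = L² − r² sin²θ = 0.0061443 m².
Substituting r = 0.0228 m, L = 0.0801 m, θ = 46.3°: d²x/dθ² = -0.015591 m.
a = ω²·d²x/dθ² = (237.4)²·(-0.015591) = -879.01 m/s²;  |a| = 879.01 m/s².

879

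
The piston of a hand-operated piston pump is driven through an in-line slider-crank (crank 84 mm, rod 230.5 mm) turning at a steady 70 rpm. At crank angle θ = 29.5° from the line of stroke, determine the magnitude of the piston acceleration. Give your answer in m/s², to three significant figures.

ω = 2π·70/60 = 7.33 rad/s
x(θ) = r cosθ + √(L² − r² sin²θ); with ω constant, a = ω²·d²x/dθ².
d²x/dθ² = −r cosθ − r²(cos2θ)/√u − r⁴ sin²2θ/(4u^{3/2}),  u = L² − r² sin²θ = 0.0514193 m².
Substituting r = 0.084 m, L = 0.2305 m, θ = 29.5°: d²x/dθ² = -0.089921 m.
a = ω²·d²x/dθ² = (7.33)²·(-0.089921) = -4.8318 m/s²;  |a| = 4.8318 m/s².

4.83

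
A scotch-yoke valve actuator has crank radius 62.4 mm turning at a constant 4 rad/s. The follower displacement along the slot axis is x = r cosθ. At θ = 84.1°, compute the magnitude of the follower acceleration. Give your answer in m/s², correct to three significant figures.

0.103

ω = 4 rad/s
x = r cosθ ⇒ ẍ = −rω² cosθ (ω constant).
|a| = rω²|cosθ| = 0.0624·(4)²·|cos 84.1°| = 0.10263 m/s².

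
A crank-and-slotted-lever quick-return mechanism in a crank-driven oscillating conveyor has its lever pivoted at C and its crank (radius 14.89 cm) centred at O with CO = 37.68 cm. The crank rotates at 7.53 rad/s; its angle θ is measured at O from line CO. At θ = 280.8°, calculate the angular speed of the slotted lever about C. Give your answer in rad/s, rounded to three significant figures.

1.33

ω = 7.53 rad/s
Crank pin A relative to C: A = (d + r cosθ, r sinθ); lever angle φ = atan2(r sinθ, d + r cosθ).
Differentiating tanφ: φ̇ = rω(d cosθ + r)/(d² + r² + 2dr cosθ).
d² + r² + 2dr cosθ = |CA|² = 0.185176 m²;  d cosθ + r = +0.21951 m.
|ω_lever| = |0.1489·7.53·+0.21951| / 0.185176 = 1.3291 rad/s.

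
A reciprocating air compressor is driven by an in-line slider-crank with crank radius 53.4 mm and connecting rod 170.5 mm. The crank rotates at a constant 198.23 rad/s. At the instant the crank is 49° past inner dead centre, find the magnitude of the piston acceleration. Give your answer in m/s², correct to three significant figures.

ω = 198.2 rad/s
x(θ) = r cosθ + √(L² − r² sin²θ); with ω constant, a = ω²·d²x/dθ².
d²x/dθ² = −r cosθ − r²(cos2θ)/√u − r⁴ sin²2θ/(4u^{3/2}),  u = L² − r² sin²θ = 0.027446 m².
Substituting r = 0.0534 m, L = 0.1705 m, θ = 49°: d²x/dθ² = -0.033076 m.
a = ω²·d²x/dθ² = (198.2)²·(-0.033076) = -1299.7 m/s²;  |a| = 1299.7 m/s².

1300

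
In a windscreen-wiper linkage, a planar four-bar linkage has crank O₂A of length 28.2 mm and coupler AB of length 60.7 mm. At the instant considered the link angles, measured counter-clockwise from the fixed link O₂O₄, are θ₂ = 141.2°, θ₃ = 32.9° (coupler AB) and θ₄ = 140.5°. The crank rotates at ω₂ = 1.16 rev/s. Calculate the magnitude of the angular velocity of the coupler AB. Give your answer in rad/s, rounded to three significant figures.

0.0434

ω₂ = 7.288 rad/s (from 1.16 rev/s).
Differentiating the loop-closure r₂e^{iθ₂}+r₃e^{iθ₃}=r₁+r₄e^{iθ₄} gives r₂ω₂e^{iθ₂}+r₃ω₃e^{iθ₃}=r₄ω₄e^{iθ₄}.
Eliminating the other unknown: ω₃ = r₂ω₂ sin(θ₄−θ₂) / [r₃ sin(θ₃−θ₄)].
Numerator sine = -0.01222; denominator sine = -0.95319.
Result = 0.0282·7.288·(-0.01222) / (0.0607·(-0.95319)) = +0.043399 rad/s; magnitude 0.043399 rad/s.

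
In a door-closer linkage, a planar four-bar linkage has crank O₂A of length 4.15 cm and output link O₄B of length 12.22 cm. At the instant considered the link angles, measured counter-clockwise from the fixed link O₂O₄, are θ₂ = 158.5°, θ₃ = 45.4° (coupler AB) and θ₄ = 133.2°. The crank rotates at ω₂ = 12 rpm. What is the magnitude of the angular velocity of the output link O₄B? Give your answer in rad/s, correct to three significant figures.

ω₂ = 1.257 rad/s (from 12 rpm).
Differentiating the loop-closure r₂e^{iθ₂}+r₃e^{iθ₃}=r₁+r₄e^{iθ₄} gives r₂ω₂e^{iθ₂}+r₃ω₃e^{iθ₃}=r₄ω₄e^{iθ₄}.
Eliminating the other unknown: ω₄ = r₂ω₂ sin(θ₂−θ₃) / [r₄ sin(θ₄−θ₃)].
Numerator sine = +0.91982; denominator sine = +0.99926.
Result = 0.0415·1.257·(+0.91982) / (0.1222·(+0.99926)) = +0.39284 rad/s; magnitude 0.39284 rad/s.

0.393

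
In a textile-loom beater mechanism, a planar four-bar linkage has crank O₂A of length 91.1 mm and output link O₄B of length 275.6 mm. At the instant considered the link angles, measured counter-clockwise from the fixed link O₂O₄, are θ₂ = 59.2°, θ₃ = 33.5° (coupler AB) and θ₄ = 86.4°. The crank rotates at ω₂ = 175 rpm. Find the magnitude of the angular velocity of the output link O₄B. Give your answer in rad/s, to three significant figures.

3.29

ω₂ = 18.33 rad/s (from 175 rpm).
Differentiating the loop-closure r₂e^{iθ₂}+r₃e^{iθ₃}=r₁+r₄e^{iθ₄} gives r₂ω₂e^{iθ₂}+r₃ω₃e^{iθ₃}=r₄ω₄e^{iθ₄}.
Eliminating the other unknown: ω₄ = r₂ω₂ sin(θ₂−θ₃) / [r₄ sin(θ₄−θ₃)].
Numerator sine = +0.43366; denominator sine = +0.79758.
Result = 0.0911·18.33·(+0.43366) / (0.2756·(+0.79758)) = +3.2937 rad/s; magnitude 3.2937 rad/s.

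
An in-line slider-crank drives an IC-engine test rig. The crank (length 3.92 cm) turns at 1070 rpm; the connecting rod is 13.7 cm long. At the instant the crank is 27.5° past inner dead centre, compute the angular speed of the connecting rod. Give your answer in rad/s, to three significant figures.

ω = 112.1 rad/s (converted from 1070 rpm).
The rod makes angle φ with the slider axis where L sinφ = r sinθ; differentiating, L cosφ·φ̇ = r ω cosθ.
L cosφ = √(L² − r² sin²θ) = 0.1358 m.
|ω_rod| = r ω |cosθ| / √(L² − r² sin²θ) = 0.0392·112.1·0.88701/0.1358 = 28.69 rad/s.

28.7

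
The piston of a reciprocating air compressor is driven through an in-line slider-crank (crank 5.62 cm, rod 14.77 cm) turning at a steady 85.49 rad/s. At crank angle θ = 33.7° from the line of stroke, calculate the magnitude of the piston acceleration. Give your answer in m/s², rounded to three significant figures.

ω = 85.49 rad/s
x(θ) = r cosθ + √(L² − r² sin²θ); with ω constant, a = ω²·d²x/dθ².
d²x/dθ² = −r cosθ − r²(cos2θ)/√u − r⁴ sin²2θ/(4u^{3/2}),  u = L² − r² sin²θ = 0.020843 m².
Substituting r = 0.0562 m, L = 0.1477 m, θ = 33.7°: d²x/dθ² = -0.05587 m.
a = ω²·d²x/dθ² = (85.49)²·(-0.05587) = -408.32 m/s²;  |a| = 408.32 m/s².

408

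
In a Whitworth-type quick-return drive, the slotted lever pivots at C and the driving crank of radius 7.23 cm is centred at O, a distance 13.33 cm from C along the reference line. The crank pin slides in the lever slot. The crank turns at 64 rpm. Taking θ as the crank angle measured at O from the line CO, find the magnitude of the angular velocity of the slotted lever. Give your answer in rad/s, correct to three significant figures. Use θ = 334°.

ω = 6.702 rad/s (from 64 rpm).
Crank pin A relative to C: A = (d + r cosθ, r sinθ); lever angle φ = atan2(r sinθ, d + r cosθ).
Differentiating tanφ: φ̇ = rω(d cosθ + r)/(d² + r² + 2dr cosθ).
d² + r² + 2dr cosθ = |CA|² = 0.0403206 m²;  d cosθ + r = +0.19211 m.
|ω_lever| = |0.0723·6.702·+0.19211| / 0.0403206 = 2.3087 rad/s.

2.31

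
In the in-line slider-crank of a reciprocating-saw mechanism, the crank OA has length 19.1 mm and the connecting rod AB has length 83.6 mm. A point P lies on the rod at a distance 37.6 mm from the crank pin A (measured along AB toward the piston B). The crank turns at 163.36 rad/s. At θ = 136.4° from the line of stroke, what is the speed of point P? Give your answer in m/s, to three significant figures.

2.35

ω = 163.4 rad/s.  Crank-pin speed |V_A| = rω = 3.1202 m/s, perpendicular to OA.
Rod angle: sinφ = −(r/L) sinθ ⇒ φ = -9.065°; ω_rod = −rω cosθ/√(L²−r²sin²θ) = +27.37 rad/s.
V_P = V_A + ω_rod × AP, with AP = 0.0376 m along the rod.
Components: V_Px = −rω sinθ − a·ω_rod·sinφ = -1.9896 m/s;  V_Py = rω cosθ + a·ω_rod·cosφ = -1.2433 m/s.
|V_P| = √(V_Px² + V_Py²) = 2.3461 m/s.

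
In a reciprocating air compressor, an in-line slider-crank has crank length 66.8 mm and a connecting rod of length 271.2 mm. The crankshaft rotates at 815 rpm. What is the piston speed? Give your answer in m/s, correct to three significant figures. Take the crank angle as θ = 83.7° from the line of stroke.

5.82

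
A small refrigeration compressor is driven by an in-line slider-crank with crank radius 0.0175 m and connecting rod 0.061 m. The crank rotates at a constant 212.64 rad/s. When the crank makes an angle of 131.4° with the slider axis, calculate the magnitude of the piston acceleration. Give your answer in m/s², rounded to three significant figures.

ω = 212.6 rad/s
x(θ) = r cosθ + √(L² − r² sin²θ); with ω constant, a = ω²·d²x/dθ².
d²x/dθ² = −r cosθ − r²(cos2θ)/√u − r⁴ sin²2θ/(4u^{3/2}),  u = L² − r² sin²θ = 0.00354868 m².
Substituting r = 0.0175 m, L = 0.061 m, θ = 131.4°: d²x/dθ² = +0.012108 m.
a = ω²·d²x/dθ² = (212.6)²·(+0.012108) = +547.48 m/s²;  |a| = 547.48 m/s².

547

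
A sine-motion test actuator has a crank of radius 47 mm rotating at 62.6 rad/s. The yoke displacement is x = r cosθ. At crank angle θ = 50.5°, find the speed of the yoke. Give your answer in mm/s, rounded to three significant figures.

ω = 62.6 rad/s
x = r cosθ ⇒ ẋ = −rω sinθ.
|v| = rω|sinθ| = 0.047·62.6·|sin 50.5°| = 2.2703 m/s = 2270.3 mm/s.

2270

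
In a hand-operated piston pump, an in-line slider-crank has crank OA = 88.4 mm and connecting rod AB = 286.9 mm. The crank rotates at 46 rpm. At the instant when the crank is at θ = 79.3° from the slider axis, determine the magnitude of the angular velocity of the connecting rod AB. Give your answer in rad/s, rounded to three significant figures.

ω = 4.817 rad/s (converted from 46 rpm).
The rod makes angle φ with the slider axis where L sinφ = r sinθ; differentiating, L cosφ·φ̇ = r ω cosθ.
L cosφ = √(L² − r² sin²θ) = 0.27343 m.
|ω_rod| = r ω |cosθ| / √(L² − r² sin²θ) = 0.0884·4.817·0.18567/0.27343 = 0.28915 rad/s.

0.289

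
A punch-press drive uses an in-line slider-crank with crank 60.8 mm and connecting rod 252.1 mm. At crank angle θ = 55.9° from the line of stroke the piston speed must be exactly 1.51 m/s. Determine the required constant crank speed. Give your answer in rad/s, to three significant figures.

26.4

For an in-line slider-crank, |v_piston| = rω|sinθ|·[1 + r cosθ/√(L² − r² sin²θ)].
With r = 0.0608 m, L = 0.2521 m, θ = 55.9°: the bracketed kinematic factor |dx/dθ| = 0.057293 m.
ω = v/|dx/dθ| = 1.51/0.057293 = 26.356 rad/s.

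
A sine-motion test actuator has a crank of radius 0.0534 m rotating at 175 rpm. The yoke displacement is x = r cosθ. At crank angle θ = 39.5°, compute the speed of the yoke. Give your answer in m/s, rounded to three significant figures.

ω = 18.33 rad/s (from 175 rpm).
x = r cosθ ⇒ ẋ = −rω sinθ.
|v| = rω|sinθ| = 0.0534·18.33·|sin 39.5°| = 0.62247 m/s.

0.622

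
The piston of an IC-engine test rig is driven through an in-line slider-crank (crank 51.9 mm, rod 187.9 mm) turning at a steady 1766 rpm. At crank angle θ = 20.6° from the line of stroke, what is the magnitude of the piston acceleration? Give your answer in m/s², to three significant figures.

ω = 2π·1766/60 = 184.9 rad/s
x(θ) = r cosθ + √(L² − r² sin²θ); with ω constant, a = ω²·d²x/dθ².
d²x/dθ² = −r cosθ − r²(cos2θ)/√u − r⁴ sin²2θ/(4u^{3/2}),  u = L² − r² sin²θ = 0.034973 m².
Substituting r = 0.0519 m, L = 0.1879 m, θ = 20.6°: d²x/dθ² = -0.059539 m.
a = ω²·d²x/dθ² = (184.9)²·(-0.059539) = -2036.3 m/s²;  |a| = 2036.3 m/s².

2040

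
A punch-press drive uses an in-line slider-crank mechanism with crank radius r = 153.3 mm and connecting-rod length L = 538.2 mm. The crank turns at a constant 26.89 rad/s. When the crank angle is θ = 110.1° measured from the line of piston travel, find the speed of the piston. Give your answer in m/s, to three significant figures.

ω = 26.89 rad/s
For an in-line slider-crank, x = r cosθ + √(L² − r² sin²θ), so v = −rω sinθ·[1 + r cosθ/√(L² − r² sin²θ)].
With r = 0.1533 m, L = 0.5382 m, θ = 110.1°: √(L² − r² sin²θ) = 0.51859 m.
v = −0.1533·26.89·0.93909·[1 + 0.1533·-0.34366/0.51859] = -3.4779 m/s.
|v| = 3.4779 m/s.

3.48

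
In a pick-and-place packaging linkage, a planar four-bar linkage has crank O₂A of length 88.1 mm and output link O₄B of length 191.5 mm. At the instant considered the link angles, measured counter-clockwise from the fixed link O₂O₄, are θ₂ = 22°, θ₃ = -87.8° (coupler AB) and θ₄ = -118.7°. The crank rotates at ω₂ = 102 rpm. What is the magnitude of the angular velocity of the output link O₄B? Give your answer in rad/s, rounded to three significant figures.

9.00

ω₂ = 10.68 rad/s (from 102 rpm).
Differentiating the loop-closure r₂e^{iθ₂}+r₃e^{iθ₃}=r₁+r₄e^{iθ₄} gives r₂ω₂e^{iθ₂}+r₃ω₃e^{iθ₃}=r₄ω₄e^{iθ₄}.
Eliminating the other unknown: ω₄ = r₂ω₂ sin(θ₂−θ₃) / [r₄ sin(θ₄−θ₃)].
Numerator sine = +0.94088; denominator sine = -0.51354.
Result = 0.0881·10.68·(+0.94088) / (0.1915·(-0.51354)) = -9.0032 rad/s; magnitude 9.0032 rad/s.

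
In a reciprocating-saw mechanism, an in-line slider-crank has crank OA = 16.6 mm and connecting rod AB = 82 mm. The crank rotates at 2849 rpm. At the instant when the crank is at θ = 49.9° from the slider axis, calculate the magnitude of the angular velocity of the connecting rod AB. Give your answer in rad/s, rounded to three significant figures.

39.4

ω = 298.3 rad/s (converted from 2849 rpm).
The rod makes angle φ with the slider axis where L sinφ = r sinθ; differentiating, L cosφ·φ̇ = r ω cosθ.
L cosφ = √(L² − r² sin²θ) = 0.081011 m.
|ω_rod| = r ω |cosθ| / √(L² − r² sin²θ) = 0.0166·298.3·0.64412/0.081011 = 39.378 rad/s.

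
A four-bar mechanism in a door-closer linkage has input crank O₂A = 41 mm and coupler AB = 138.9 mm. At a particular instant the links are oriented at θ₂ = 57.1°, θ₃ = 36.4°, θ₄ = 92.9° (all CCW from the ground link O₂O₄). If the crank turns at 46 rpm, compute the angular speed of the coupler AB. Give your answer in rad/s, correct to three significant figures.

ω₂ = 4.817 rad/s (from 46 rpm).
Differentiating the loop-closure r₂e^{iθ₂}+r₃e^{iθ₃}=r₁+r₄e^{iθ₄} gives r₂ω₂e^{iθ₂}+r₃ω₃e^{iθ₃}=r₄ω₄e^{iθ₄}.
Eliminating the other unknown: ω₃ = r₂ω₂ sin(θ₄−θ₂) / [r₃ sin(θ₃−θ₄)].
Numerator sine = +0.58496; denominator sine = -0.83389.
Result = 0.041·4.817·(+0.58496) / (0.1389·(-0.83389)) = -0.99744 rad/s; magnitude 0.99744 rad/s.

0.997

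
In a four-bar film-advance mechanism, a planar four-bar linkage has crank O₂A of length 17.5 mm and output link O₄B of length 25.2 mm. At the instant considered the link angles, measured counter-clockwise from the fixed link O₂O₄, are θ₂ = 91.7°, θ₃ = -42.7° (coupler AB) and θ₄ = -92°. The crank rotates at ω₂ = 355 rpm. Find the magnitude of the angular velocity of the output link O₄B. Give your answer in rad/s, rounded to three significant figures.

24.3

ω₂ = 37.18 rad/s (from 355 rpm).
Differentiating the loop-closure r₂e^{iθ₂}+r₃e^{iθ₃}=r₁+r₄e^{iθ₄} gives r₂ω₂e^{iθ₂}+r₃ω₃e^{iθ₃}=r₄ω₄e^{iθ₄}.
Eliminating the other unknown: ω₄ = r₂ω₂ sin(θ₂−θ₃) / [r₄ sin(θ₄−θ₃)].
Numerator sine = +0.71447; denominator sine = -0.75813.
Result = 0.0175·37.18·(+0.71447) / (0.0252·(-0.75813)) = -24.33 rad/s; magnitude 24.33 rad/s.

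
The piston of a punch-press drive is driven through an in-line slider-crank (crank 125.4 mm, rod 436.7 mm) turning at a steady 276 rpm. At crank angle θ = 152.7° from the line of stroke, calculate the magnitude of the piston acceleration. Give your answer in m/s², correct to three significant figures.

ω = 2π·276/60 = 28.9 rad/s
x(θ) = r cosθ + √(L² − r² sin²θ); with ω constant, a = ω²·d²x/dθ².
d²x/dθ² = −r cosθ − r²(cos2θ)/√u − r⁴ sin²2θ/(4u^{3/2}),  u = L² − r² sin²θ = 0.187399 m².
Substituting r = 0.1254 m, L = 0.4367 m, θ = 152.7°: d²x/dθ² = +0.089884 m.
a = ω²·d²x/dθ² = (28.9)²·(+0.089884) = +75.085 m/s²;  |a| = 75.085 m/s².

75.1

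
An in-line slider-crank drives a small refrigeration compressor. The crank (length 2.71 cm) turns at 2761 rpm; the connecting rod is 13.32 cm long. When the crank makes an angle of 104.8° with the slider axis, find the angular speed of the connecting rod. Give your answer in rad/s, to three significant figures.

15.3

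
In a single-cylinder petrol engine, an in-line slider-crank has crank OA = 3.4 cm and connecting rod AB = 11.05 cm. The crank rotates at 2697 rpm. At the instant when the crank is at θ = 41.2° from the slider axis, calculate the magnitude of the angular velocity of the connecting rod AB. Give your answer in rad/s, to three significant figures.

ω = 282.4 rad/s (converted from 2697 rpm).
The rod makes angle φ with the slider axis where L sinφ = r sinθ; differentiating, L cosφ·φ̇ = r ω cosθ.
L cosφ = √(L² − r² sin²θ) = 0.10821 m.
|ω_rod| = r ω |cosθ| / √(L² − r² sin²θ) = 0.034·282.4·0.75241/0.10821 = 66.772 rad/s.

66.8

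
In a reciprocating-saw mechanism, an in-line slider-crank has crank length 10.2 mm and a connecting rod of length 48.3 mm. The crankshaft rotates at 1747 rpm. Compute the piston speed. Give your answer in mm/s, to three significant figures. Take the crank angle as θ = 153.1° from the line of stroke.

ω = 2π·1747/60 = 182.9 rad/s
For an in-line slider-crank, x = r cosθ + √(L² − r² sin²θ), so v = −rω sinθ·[1 + r cosθ/√(L² − r² sin²θ)].
With r = 0.0102 m, L = 0.0483 m, θ = 153.1°: √(L² − r² sin²θ) = 0.048079 m.
v = −0.0102·182.9·0.45243·[1 + 0.0102·-0.89180/0.048079] = -0.68453 m/s.
|v| = 0.68453 m/s = 684.53 mm/s.

685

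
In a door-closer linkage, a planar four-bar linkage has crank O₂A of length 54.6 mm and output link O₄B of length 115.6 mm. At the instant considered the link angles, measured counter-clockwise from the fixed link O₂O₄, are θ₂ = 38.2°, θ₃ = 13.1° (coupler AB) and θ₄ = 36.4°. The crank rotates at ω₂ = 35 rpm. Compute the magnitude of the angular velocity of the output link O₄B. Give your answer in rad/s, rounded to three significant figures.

1.86

ω₂ = 3.665 rad/s (from 35 rpm).
Differentiating the loop-closure r₂e^{iθ₂}+r₃e^{iθ₃}=r₁+r₄e^{iθ₄} gives r₂ω₂e^{iθ₂}+r₃ω₃e^{iθ₃}=r₄ω₄e^{iθ₄}.
Eliminating the other unknown: ω₄ = r₂ω₂ sin(θ₂−θ₃) / [r₄ sin(θ₄−θ₃)].
Numerator sine = +0.42420; denominator sine = +0.39555.
Result = 0.0546·3.665·(+0.42420) / (0.1156·(+0.39555)) = +1.8565 rad/s; magnitude 1.8565 rad/s.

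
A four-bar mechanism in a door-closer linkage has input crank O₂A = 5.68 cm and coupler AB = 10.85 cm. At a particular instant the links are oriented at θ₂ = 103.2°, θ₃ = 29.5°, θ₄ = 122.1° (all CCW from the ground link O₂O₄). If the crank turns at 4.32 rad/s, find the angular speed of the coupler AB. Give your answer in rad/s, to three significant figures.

0.733

ω₂ = 4.32 rad/s
Differentiating the loop-closure r₂e^{iθ₂}+r₃e^{iθ₃}=r₁+r₄e^{iθ₄} gives r₂ω₂e^{iθ₂}+r₃ω₃e^{iθ₃}=r₄ω₄e^{iθ₄}.
Eliminating the other unknown: ω₃ = r₂ω₂ sin(θ₄−θ₂) / [r₃ sin(θ₃−θ₄)].
Numerator sine = +0.32392; denominator sine = -0.99897.
Result = 0.0568·4.32·(+0.32392) / (0.1085·(-0.99897)) = -0.7333 rad/s; magnitude 0.7333 rad/s.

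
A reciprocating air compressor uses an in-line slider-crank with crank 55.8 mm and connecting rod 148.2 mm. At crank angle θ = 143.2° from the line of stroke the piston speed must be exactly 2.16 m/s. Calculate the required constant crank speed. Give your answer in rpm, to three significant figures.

For an in-line slider-crank, |v_piston| = rω|sinθ|·[1 + r cosθ/√(L² − r² sin²θ)].
With r = 0.0558 m, L = 0.1482 m, θ = 143.2°: the bracketed kinematic factor |dx/dθ| = 0.023082 m.
ω = v/|dx/dθ| = 2.16/0.023082 = 93.581 rad/s.
N = 60ω/(2π) = 893.64 rpm.

894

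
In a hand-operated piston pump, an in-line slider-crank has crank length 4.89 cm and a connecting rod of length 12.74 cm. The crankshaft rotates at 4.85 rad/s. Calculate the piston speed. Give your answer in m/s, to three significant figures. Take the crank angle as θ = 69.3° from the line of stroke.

0.254

ω = 4.85 rad/s
For an in-line slider-crank, x = r cosθ + √(L² − r² sin²θ), so v = −rω sinθ·[1 + r cosθ/√(L² − r² sin²θ)].
With r = 0.0489 m, L = 0.1274 m, θ = 69.3°: √(L² − r² sin²θ) = 0.1189 m.
v = −0.0489·4.85·0.93544·[1 + 0.0489·0.35347/0.1189] = -0.25411 m/s.
|v| = 0.25411 m/s.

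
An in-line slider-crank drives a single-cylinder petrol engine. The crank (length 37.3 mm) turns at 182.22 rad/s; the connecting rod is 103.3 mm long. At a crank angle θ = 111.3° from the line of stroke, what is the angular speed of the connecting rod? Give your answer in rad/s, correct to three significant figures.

25.4

ω = 182.2 rad/s
The rod makes angle φ with the slider axis where L sinφ = r sinθ; differentiating, L cosφ·φ̇ = r ω cosθ.
L cosφ = √(L² − r² sin²θ) = 0.097279 m.
|ω_rod| = r ω |cosθ| / √(L² − r² sin²θ) = 0.0373·182.2·0.36325/0.097279 = 25.38 rad/s.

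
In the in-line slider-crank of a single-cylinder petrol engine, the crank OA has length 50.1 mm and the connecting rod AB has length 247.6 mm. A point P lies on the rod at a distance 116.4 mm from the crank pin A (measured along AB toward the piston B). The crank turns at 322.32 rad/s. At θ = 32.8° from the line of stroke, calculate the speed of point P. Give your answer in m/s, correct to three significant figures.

11.9

ω = 322.3 rad/s.  Crank-pin speed |V_A| = rω = 16.148 m/s, perpendicular to OA.
Rod angle: sinφ = −(r/L) sinθ ⇒ φ = -6.293°; ω_rod = −rω cosθ/√(L²−r²sin²θ) = -55.153 rad/s.
V_P = V_A + ω_rod × AP, with AP = 0.1164 m along the rod.
Components: V_Px = −rω sinθ − a·ω_rod·sinφ = -9.4513 m/s;  V_Py = rω cosθ + a·ω_rod·cosφ = +7.1925 m/s.
|V_P| = √(V_Px² + V_Py²) = 11.877 m/s.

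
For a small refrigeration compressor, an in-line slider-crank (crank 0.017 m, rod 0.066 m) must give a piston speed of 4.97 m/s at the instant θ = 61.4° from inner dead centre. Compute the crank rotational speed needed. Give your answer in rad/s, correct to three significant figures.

For an in-line slider-crank, |v_piston| = rω|sinθ|·[1 + r cosθ/√(L² − r² sin²θ)].
With r = 0.017 m, L = 0.066 m, θ = 61.4°: the bracketed kinematic factor |dx/dθ| = 0.016815 m.
ω = v/|dx/dθ| = 4.97/0.016815 = 295.57 rad/s.

296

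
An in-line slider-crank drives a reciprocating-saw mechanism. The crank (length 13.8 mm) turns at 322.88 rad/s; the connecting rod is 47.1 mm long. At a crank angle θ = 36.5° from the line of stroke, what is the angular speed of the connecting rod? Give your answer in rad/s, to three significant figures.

77.2

ω = 322.9 rad/s
The rod makes angle φ with the slider axis where L sinφ = r sinθ; differentiating, L cosφ·φ̇ = r ω cosθ.
L cosφ = √(L² − r² sin²θ) = 0.046379 m.
|ω_rod| = r ω |cosθ| / √(L² − r² sin²θ) = 0.0138·322.9·0.80386/0.046379 = 77.228 rad/s.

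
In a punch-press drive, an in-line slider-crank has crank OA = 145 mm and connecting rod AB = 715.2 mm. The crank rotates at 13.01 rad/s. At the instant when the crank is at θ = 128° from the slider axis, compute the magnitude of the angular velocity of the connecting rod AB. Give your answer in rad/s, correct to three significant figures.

1.65

ω = 13.01 rad/s
The rod makes angle φ with the slider axis where L sinφ = r sinθ; differentiating, L cosφ·φ̇ = r ω cosθ.
L cosφ = √(L² − r² sin²θ) = 0.70601 m.
|ω_rod| = r ω |cosθ| / √(L² − r² sin²θ) = 0.145·13.01·0.61566/0.70601 = 1.645 rad/s.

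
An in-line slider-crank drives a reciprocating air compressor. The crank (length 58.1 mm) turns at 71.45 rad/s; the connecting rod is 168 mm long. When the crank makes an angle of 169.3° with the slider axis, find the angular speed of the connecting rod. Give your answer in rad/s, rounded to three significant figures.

ω = 71.45 rad/s
The rod makes angle φ with the slider axis where L sinφ = r sinθ; differentiating, L cosφ·φ̇ = r ω cosθ.
L cosφ = √(L² − r² sin²θ) = 0.16765 m.
|ω_rod| = r ω |cosθ| / √(L² − r² sin²θ) = 0.0581·71.45·0.98261/0.16765 = 24.33 rad/s.

24.3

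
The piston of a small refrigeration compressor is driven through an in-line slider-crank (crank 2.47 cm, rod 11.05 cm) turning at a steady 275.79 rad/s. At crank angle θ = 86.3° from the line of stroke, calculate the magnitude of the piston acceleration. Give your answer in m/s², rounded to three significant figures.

ω = 275.8 rad/s
x(θ) = r cosθ + √(L² − r² sin²θ); with ω constant, a = ω²·d²x/dθ².
d²x/dθ² = −r cosθ − r²(cos2θ)/√u − r⁴ sin²2θ/(4u^{3/2}),  u = L² − r² sin²θ = 0.0116027 m².
Substituting r = 0.0247 m, L = 0.1105 m, θ = 86.3°: d²x/dθ² = +0.0040215 m.
a = ω²·d²x/dθ² = (275.8)²·(+0.0040215) = +305.88 m/s²;  |a| = 305.88 m/s².

306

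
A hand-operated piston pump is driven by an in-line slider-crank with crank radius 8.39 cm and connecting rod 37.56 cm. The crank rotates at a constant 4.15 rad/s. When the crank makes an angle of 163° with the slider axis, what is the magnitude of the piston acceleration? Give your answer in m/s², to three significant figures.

1.11

ω = 4.15 rad/s
x(θ) = r cosθ + √(L² − r² sin²θ); with ω constant, a = ω²·d²x/dθ².
d²x/dθ² = −r cosθ − r²(cos2θ)/√u − r⁴ sin²2θ/(4u^{3/2}),  u = L² − r² sin²θ = 0.140474 m².
Substituting r = 0.0839 m, L = 0.3756 m, θ = 163°: d²x/dθ² = +0.06459 m.
a = ω²·d²x/dθ² = (4.15)²·(+0.06459) = +1.1124 m/s²;  |a| = 1.1124 m/s².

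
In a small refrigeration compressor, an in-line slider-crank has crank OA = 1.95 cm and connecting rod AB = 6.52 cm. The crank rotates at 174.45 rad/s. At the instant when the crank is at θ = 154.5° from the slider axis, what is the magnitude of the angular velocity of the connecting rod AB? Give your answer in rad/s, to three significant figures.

47.5

ω = 174.4 rad/s
The rod makes angle φ with the slider axis where L sinφ = r sinθ; differentiating, L cosφ·φ̇ = r ω cosθ.
L cosφ = √(L² − r² sin²θ) = 0.064657 m.
|ω_rod| = r ω |cosθ| / √(L² − r² sin²θ) = 0.0195·174.4·0.90259/0.064657 = 47.487 rad/s.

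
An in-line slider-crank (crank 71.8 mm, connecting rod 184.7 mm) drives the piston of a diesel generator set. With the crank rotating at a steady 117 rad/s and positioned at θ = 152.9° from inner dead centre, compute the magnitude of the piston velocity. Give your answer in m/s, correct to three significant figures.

ω = 117 rad/s
For an in-line slider-crank, x = r cosθ + √(L² − r² sin²θ), so v = −rω sinθ·[1 + r cosθ/√(L² − r² sin²θ)].
With r = 0.0718 m, L = 0.1847 m, θ = 152.9°: √(L² − r² sin²θ) = 0.18178 m.
v = −0.0718·117·0.45554·[1 + 0.0718·-0.89021/0.18178] = -2.4813 m/s.
|v| = 2.4813 m/s.

2.48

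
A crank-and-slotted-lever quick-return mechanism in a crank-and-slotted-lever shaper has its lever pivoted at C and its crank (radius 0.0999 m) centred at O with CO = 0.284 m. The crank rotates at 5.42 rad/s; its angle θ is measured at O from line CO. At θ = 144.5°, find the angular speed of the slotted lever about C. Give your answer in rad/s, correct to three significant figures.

1.60

ω = 5.42 rad/s
Crank pin A relative to C: A = (d + r cosθ, r sinθ); lever angle φ = atan2(r sinθ, d + r cosθ).
Differentiating tanφ: φ̇ = rω(d cosθ + r)/(d² + r² + 2dr cosθ).
d² + r² + 2dr cosθ = |CA|² = 0.0444405 m²;  d cosθ + r = -0.13131 m.
|ω_lever| = |0.0999·5.42·-0.13131| / 0.0444405 = 1.5999 rad/s.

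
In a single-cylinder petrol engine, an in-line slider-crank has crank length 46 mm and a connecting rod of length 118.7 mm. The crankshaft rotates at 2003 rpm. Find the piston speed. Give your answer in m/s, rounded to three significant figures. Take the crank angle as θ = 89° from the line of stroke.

ω = 2π·2003/60 = 209.8 rad/s
For an in-line slider-crank, x = r cosθ + √(L² − r² sin²θ), so v = −rω sinθ·[1 + r cosθ/√(L² − r² sin²θ)].
With r = 0.046 m, L = 0.1187 m, θ = 89°: √(L² − r² sin²θ) = 0.10943 m.
v = −0.046·209.8·0.99985·[1 + 0.046·0.01745/0.10943] = -9.718 m/s.
|v| = 9.718 m/s.

9.72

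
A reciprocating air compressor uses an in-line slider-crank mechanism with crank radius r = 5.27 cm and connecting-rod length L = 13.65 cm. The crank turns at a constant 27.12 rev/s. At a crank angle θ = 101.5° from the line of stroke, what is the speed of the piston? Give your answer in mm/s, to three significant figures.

8070

ω = 2π·27.1 = 170.4 rad/s
For an in-line slider-crank, x = r cosθ + √(L² − r² sin²θ), so v = −rω sinθ·[1 + r cosθ/√(L² − r² sin²θ)].
With r = 0.0527 m, L = 0.1365 m, θ = 101.5°: √(L² − r² sin²θ) = 0.12635 m.
v = −0.0527·170.4·0.97992·[1 + 0.0527·-0.19937/0.12635] = -8.0681 m/s.
|v| = 8.0681 m/s = 8068.1 mm/s.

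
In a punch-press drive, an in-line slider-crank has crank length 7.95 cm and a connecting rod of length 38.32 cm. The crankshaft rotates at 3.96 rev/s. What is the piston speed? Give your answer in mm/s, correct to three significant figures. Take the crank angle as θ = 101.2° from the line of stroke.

ω = 2π·3.96 = 24.88 rad/s
For an in-line slider-crank, x = r cosθ + √(L² − r² sin²θ), so v = −rω sinθ·[1 + r cosθ/√(L² − r² sin²θ)].
With r = 0.0795 m, L = 0.3832 m, θ = 101.2°: √(L² − r² sin²θ) = 0.37518 m.
v = −0.0795·24.88·0.98096·[1 + 0.0795·-0.19423/0.37518] = -1.8605 m/s.
|v| = 1.8605 m/s = 1860.5 mm/s.

1860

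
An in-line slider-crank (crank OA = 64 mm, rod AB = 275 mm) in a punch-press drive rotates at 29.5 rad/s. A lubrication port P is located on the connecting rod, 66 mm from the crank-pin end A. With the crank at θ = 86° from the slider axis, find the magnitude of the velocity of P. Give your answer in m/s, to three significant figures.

ω = 29.5 rad/s.  Crank-pin speed |V_A| = rω = 1.888 m/s, perpendicular to OA.
Rod angle: sinφ = −(r/L) sinθ ⇒ φ = -13.424°; ω_rod = −rω cosθ/√(L²−r²sin²θ) = -0.49236 rad/s.
V_P = V_A + ω_rod × AP, with AP = 0.066 m along the rod.
Components: V_Px = −rω sinθ − a·ω_rod·sinφ = -1.8909 m/s;  V_Py = rω cosθ + a·ω_rod·cosφ = +0.10009 m/s.
|V_P| = √(V_Px² + V_Py²) = 1.8936 m/s.

1.89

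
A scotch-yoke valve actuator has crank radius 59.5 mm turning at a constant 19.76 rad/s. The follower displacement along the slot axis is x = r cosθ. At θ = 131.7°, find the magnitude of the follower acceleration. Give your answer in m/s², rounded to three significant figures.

15.5

ω = 19.76 rad/s
x = r cosθ ⇒ ẍ = −rω² cosθ (ω constant).
|a| = rω²|cosθ| = 0.0595·(19.76)²·|cos 131.7°| = 15.455 m/s².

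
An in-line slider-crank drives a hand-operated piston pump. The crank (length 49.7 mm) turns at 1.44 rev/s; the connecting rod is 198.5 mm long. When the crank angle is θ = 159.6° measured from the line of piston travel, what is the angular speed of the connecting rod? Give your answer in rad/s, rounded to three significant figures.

ω = 9.048 rad/s (converted from 1.44 rev/s).
The rod makes angle φ with the slider axis where L sinφ = r sinθ; differentiating, L cosφ·φ̇ = r ω cosθ.
L cosφ = √(L² − r² sin²θ) = 0.19774 m.
|ω_rod| = r ω |cosθ| / √(L² − r² sin²θ) = 0.0497·9.048·0.93728/0.19774 = 2.1314 rad/s.

2.13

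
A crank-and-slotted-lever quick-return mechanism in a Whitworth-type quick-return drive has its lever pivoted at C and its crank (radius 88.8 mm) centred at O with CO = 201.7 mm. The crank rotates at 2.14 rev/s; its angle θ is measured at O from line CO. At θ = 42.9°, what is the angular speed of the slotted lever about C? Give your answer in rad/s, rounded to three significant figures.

ω = 13.45 rad/s (from 2.14 rev/s).
Crank pin A relative to C: A = (d + r cosθ, r sinθ); lever angle φ = atan2(r sinθ, d + r cosθ).
Differentiating tanφ: φ̇ = rω(d cosθ + r)/(d² + r² + 2dr cosθ).
d² + r² + 2dr cosθ = |CA|² = 0.0748094 m²;  d cosθ + r = +0.23655 m.
|ω_lever| = |0.0888·13.45·+0.23655| / 0.0748094 = 3.7756 rad/s.

3.78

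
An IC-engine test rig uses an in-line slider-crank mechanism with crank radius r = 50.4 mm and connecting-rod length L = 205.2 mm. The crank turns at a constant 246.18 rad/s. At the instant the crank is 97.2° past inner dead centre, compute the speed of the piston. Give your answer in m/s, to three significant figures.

11.9

ω = 246.2 rad/s
For an in-line slider-crank, x = r cosθ + √(L² − r² sin²θ), so v = −rω sinθ·[1 + r cosθ/√(L² − r² sin²θ)].
With r = 0.0504 m, L = 0.2052 m, θ = 97.2°: √(L² − r² sin²θ) = 0.19901 m.
v = −0.0504·246.2·0.99211·[1 + 0.0504·-0.12533/0.19901] = -11.919 m/s.
|v| = 11.919 m/s.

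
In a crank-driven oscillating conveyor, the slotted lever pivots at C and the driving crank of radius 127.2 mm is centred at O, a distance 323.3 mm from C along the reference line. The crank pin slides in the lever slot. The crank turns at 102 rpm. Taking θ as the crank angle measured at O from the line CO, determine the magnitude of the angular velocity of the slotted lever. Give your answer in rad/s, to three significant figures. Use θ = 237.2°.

ω = 10.68 rad/s (from 102 rpm).
Crank pin A relative to C: A = (d + r cosθ, r sinθ); lever angle φ = atan2(r sinθ, d + r cosθ).
Differentiating tanφ: φ̇ = rω(d cosθ + r)/(d² + r² + 2dr cosθ).
d² + r² + 2dr cosθ = |CA|² = 0.0761486 m²;  d cosθ + r = -0.047934 m.
|ω_lever| = |0.1272·10.68·-0.047934| / 0.0761486 = 0.85526 rad/s.

0.855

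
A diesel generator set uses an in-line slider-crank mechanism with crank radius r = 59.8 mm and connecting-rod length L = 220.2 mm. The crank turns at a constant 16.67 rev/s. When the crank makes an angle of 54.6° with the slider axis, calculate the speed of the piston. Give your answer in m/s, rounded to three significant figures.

5.93

ω = 2π·16.7 = 104.7 rad/s
For an in-line slider-crank, x = r cosθ + √(L² − r² sin²θ), so v = −rω sinθ·[1 + r cosθ/√(L² − r² sin²θ)].
With r = 0.0598 m, L = 0.2202 m, θ = 54.6°: √(L² − r² sin²θ) = 0.21474 m.
v = −0.0598·104.7·0.81513·[1 + 0.0598·0.57928/0.21474] = -5.9292 m/s.
|v| = 5.9292 m/s.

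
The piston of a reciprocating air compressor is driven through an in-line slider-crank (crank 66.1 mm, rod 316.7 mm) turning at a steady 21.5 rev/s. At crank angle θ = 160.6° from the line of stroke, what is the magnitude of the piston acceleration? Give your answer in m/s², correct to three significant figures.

ω = 2π·21.5 = 135.1 rad/s
x(θ) = r cosθ + √(L² − r² sin²θ); with ω constant, a = ω²·d²x/dθ².
d²x/dθ² = −r cosθ − r²(cos2θ)/√u − r⁴ sin²2θ/(4u^{3/2}),  u = L² − r² sin²θ = 0.0998168 m².
Substituting r = 0.0661 m, L = 0.3167 m, θ = 160.6°: d²x/dθ² = +0.05151 m.
a = ω²·d²x/dθ² = (135.1)²·(+0.05151) = +940 m/s²;  |a| = 940 m/s².

940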